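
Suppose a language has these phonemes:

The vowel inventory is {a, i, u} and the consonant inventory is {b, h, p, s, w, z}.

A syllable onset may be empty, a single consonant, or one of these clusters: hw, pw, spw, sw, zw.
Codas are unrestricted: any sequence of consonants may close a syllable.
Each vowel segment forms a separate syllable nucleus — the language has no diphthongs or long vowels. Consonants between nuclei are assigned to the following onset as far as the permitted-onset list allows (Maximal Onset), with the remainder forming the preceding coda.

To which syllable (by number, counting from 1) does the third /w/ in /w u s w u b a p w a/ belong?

The vowels are u, u, a, a — 4 nuclei, so 4 syllables.
/u…u/ gap (V1→V2): cluster /sw/ — /sw/ is itself a permitted onset, so the whole cluster goes right; preceding coda = ∅.
/u…a/ gap (V2→V3): /b/ is a single consonant, so it becomes the next onset.
/a…a/ gap (V3→V4): /pw/ — entire cluster is a permitted onset → onset /pw/, coda ∅.
Putting it together: wu.swu.ba.pwa.
The third /w/ is in the onset of syllable 4 (/pwa/).

4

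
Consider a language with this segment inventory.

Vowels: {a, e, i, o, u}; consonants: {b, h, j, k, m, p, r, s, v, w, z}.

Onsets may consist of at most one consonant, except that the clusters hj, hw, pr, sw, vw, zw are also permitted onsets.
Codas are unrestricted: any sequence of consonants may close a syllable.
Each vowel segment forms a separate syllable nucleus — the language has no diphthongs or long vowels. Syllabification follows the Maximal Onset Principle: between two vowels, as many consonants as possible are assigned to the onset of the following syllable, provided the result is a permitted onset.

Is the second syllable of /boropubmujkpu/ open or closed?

open

Vowels present: o, o, u, u, u; each is a nucleus, giving 5 syllables.
Between /o/ (V1) and /o/ (V2): /r/ is a single consonant, so it becomes the next onset.
Between /o/ (V2) and /u/ (V3): /p/ → onset of the next syllable (single consonants are always licit onsets).
Between /u/ (V3) and /u/ (V4): cluster /bm/ — the longest permitted-onset suffix is /m/; onset = /m/, preceding coda = /b/.
Between /u/ (V4) and /u/ (V5): /jkp/ splits as /jk/ + /p/ (/p/ is the longest suffix that is a licit onset).
Result: bo.ro.pub.mujk.pu.
Syllable 2 is /ro/; it ends in its nucleus with no coda, so it is open.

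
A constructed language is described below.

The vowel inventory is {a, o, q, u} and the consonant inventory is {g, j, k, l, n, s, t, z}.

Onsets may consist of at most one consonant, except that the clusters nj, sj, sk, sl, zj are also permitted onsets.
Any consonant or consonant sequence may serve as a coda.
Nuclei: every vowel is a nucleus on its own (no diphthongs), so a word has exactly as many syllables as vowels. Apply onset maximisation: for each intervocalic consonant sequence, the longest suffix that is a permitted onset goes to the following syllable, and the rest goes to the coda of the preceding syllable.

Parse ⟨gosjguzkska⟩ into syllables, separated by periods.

gosj.guzk.ska

Nuclei (vowels): o, u, a → 3 syllables.
/o…u/ gap (V1→V2): /sjg/ — longest licit onset from the right is /g/, leaving /sj/ as coda.
/u…a/ gap (V2→V3): cluster /zksk/ — the longest permitted-onset suffix is /sk/; onset = /sk/, preceding coda = /zk/.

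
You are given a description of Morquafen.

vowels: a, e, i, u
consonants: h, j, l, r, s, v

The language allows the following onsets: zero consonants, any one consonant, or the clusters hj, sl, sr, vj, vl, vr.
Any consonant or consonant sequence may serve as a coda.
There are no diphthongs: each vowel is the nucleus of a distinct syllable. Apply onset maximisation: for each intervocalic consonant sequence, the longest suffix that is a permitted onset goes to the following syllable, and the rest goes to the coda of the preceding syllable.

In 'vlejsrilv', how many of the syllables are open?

0

Nuclei (vowels): e, i → 2 syllables.
/e…i/ gap (V1→V2): /jsr/; trying suffixes from longest down, /sr/ is the first permitted one, so coda /j/ | onset /sr/.
Putting it together: vlej.srilv.
Classifying each syllable: /vlej/ (closed), /srilv/ (closed).
Open syllables: 0.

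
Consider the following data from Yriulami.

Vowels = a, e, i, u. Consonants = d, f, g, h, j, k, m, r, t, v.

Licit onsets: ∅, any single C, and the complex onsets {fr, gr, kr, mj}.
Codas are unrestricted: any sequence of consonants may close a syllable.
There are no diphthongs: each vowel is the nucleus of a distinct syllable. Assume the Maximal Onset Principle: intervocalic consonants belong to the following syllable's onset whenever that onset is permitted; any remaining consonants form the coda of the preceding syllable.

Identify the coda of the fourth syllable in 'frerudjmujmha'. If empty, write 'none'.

none

Nuclei (vowels): e, u, u, a → 4 syllables.
Between /e/ (V1) and /u/ (V2): just /r/ — single C goes to the following onset.
Between /u/ (V2) and /u/ (V3): /djm/ — longest licit onset from the right is /m/, leaving /dj/ as coda.
Between /u/ (V3) and /a/ (V4): /jmh/ splits as /jm/ + /h/ (/h/ is the longest suffix that is a licit onset).
So the parse is fre.rudj.mujm.ha.
Syllable 4 is /ha/: onset /h/, nucleus /a/, coda ∅.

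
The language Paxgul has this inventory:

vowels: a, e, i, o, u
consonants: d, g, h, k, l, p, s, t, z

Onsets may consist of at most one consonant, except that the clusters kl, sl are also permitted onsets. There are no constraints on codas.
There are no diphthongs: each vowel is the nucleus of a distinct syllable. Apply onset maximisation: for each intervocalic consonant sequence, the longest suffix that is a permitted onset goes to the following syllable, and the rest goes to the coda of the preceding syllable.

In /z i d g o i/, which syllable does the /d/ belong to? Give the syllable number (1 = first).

Nuclei (vowels): i, o, i → 3 syllables.
/i…o/ gap (V1→V2): /dg/ splits as /d/ + /g/ (/g/ is the longest suffix that is a licit onset).
/o…i/ gap (V2→V3): nothing intervenes; syllable break is V.V.
Result: zid.go.i.
The /d/ is in the coda of syllable 1 (/zid/).

1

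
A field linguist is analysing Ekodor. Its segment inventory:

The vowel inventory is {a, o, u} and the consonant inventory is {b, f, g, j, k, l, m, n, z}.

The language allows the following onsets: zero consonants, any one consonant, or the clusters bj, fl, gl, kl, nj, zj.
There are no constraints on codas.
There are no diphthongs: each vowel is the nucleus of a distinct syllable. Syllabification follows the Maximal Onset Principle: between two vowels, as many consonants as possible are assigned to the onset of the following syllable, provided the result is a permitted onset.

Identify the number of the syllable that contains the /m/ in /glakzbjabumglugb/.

3

The vowels are a, a, u, u — 4 nuclei, so 4 syllables.
Between /a/ (V1) and /a/ (V2): cluster /kzbj/ — the longest permitted-onset suffix is /bj/; onset = /bj/, preceding coda = /kz/.
Between /a/ (V2) and /u/ (V3): just /b/ — single C goes to the following onset.
Between /u/ (V3) and /u/ (V4): /mgl/ splits as /m/ + /gl/ (/gl/ is the longest suffix that is a licit onset).
Syllabification: glakz.bja.bum.glugb.
The /m/ is in the coda of syllable 3 (/bum/).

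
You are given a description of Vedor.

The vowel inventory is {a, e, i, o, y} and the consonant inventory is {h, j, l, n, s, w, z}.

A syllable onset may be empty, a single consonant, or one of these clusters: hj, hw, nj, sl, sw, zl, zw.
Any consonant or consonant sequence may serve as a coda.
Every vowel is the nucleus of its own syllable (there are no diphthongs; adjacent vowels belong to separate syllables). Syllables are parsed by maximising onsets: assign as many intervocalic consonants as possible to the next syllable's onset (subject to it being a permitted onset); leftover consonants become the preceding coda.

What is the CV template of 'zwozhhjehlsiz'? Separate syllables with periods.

CCVCC.CCVCC.CVC

The vowels are o, e, i — 3 nuclei, so 3 syllables.
V1 /o/ – V2 /e/: cluster /zhhj/ — the longest permitted-onset suffix is /hj/; onset = /hj/, preceding coda = /zh/.
V2 /e/ – V3 /i/: /hls/ splits as /hl/ + /s/ (/s/ is the longest suffix that is a licit onset).
Syllabification: zwozh.hjehl.siz.
Mapping each syllable to C/V: /zwozh/ → CCVCC, /hjehl/ → CCVCC, /siz/ → CVC.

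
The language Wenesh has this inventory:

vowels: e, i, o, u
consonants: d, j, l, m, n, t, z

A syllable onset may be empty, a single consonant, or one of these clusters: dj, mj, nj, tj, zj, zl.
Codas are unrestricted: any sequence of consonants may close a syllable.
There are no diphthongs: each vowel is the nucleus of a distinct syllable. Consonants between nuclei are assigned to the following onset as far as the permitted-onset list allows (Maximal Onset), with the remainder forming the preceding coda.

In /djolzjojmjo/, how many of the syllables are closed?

2

Vowels present: o, o, o; each is a nucleus, giving 3 syllables.
/o…o/ gap (V1→V2): cluster /lzj/ — the longest permitted-onset suffix is /zj/; onset = /zj/, preceding coda = /l/.
/o…o/ gap (V2→V3): cluster /jmj/ — the longest permitted-onset suffix is /mj/; onset = /mj/, preceding coda = /j/.
Putting it together: djol.zjoj.mjo.
Classifying each syllable: /djol/ (closed), /zjoj/ (closed), /mjo/ (open).
Closed syllables: 2.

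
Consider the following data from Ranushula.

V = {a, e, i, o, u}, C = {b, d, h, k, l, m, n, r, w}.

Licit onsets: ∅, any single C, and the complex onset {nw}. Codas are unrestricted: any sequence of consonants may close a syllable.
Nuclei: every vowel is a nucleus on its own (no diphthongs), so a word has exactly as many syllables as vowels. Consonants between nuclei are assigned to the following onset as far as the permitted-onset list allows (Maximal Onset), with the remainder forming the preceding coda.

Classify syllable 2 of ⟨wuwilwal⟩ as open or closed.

closed

Vowels present: u, i, a; each is a nucleus, giving 3 syllables.
Between /u/ (V1) and /i/ (V2): just /w/ — single C goes to the following onset.
Between /i/ (V2) and /a/ (V3): /lw/ — longest licit onset from the right is /w/, leaving /l/ as coda.
Result: wu.wil.wal.
Syllable 2 is /wil/ with coda /l/, so it is closed.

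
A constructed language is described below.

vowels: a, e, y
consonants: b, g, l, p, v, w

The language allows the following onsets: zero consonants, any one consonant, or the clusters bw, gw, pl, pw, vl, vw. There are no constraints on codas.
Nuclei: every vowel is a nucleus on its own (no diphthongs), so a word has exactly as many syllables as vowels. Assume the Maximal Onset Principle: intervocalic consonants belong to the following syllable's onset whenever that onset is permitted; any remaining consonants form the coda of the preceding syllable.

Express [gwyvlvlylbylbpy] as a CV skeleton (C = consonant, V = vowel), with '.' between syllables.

CCVCC.CCVC.CVCC.CV

Vowels present: y, y, y, y; each is a nucleus, giving 4 syllables.
σ1/σ2 boundary: cluster /vlvl/ — the longest permitted-onset suffix is /vl/; onset = /vl/, preceding coda = /vl/.
σ2/σ3 boundary: /lb/ — longest licit onset from the right is /b/, leaving /l/ as coda.
σ3/σ4 boundary: cluster /lbp/ — the longest permitted-onset suffix is /p/; onset = /p/, preceding coda = /lb/.
Result: gwyvl.vlyl.bylb.py.
Mapping each syllable to C/V: /gwyvl/ → CCVCC, /vlyl/ → CCVC, /bylb/ → CVCC, /py/ → CV.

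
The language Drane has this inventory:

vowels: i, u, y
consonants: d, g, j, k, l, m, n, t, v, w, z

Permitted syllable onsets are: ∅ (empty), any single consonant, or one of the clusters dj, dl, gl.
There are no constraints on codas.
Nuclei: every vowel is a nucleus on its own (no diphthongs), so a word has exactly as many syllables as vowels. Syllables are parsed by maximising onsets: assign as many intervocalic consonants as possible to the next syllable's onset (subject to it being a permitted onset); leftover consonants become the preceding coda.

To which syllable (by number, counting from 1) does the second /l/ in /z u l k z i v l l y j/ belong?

2

Nuclei (vowels): u, i, y → 3 syllables.
Between /u/ (V1) and /i/ (V2): /lkz/ — longest licit onset from the right is /z/, leaving /lk/ as coda.
Between /i/ (V2) and /y/ (V3): /vll/ — longest licit onset from the right is /l/, leaving /vl/ as coda.
So the parse is zulk.zivl.lyj.
The second /l/ is in the coda of syllable 2 (/zivl/).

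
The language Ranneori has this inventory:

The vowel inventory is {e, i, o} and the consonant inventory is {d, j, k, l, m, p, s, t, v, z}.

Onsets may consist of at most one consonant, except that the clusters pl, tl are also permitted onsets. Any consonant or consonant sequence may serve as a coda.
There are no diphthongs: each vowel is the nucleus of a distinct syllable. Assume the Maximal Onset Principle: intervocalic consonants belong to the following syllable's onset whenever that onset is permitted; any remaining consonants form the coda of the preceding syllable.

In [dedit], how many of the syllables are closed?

Vowels present: e, i; each is a nucleus, giving 2 syllables.
V1 /e/ – V2 /i/: /d/ is a single consonant, so it becomes the next onset.
So the parse is de.dit.
Classifying each syllable: /de/ (open), /dit/ (closed).
Closed syllables: 1.

1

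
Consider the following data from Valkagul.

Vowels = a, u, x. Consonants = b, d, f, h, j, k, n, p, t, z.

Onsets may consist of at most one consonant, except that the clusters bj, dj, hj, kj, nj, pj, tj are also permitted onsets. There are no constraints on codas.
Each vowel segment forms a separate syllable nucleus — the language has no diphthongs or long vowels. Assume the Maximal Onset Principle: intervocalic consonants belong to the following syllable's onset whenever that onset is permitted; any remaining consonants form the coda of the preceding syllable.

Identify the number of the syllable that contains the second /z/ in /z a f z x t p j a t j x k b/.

Nuclei (vowels): a, x, a, x → 4 syllables.
/a…x/ gap (V1→V2): /fz/ splits as /f/ + /z/ (/z/ is the longest suffix that is a licit onset).
/x…a/ gap (V2→V3): /tpj/ — longest licit onset from the right is /pj/, leaving /t/ as coda.
/a…x/ gap (V3→V4): cluster /tj/ — /tj/ is itself a permitted onset, so the whole cluster goes right; preceding coda = ∅.
Result: zaf.zxt.pja.tjxkb.
The second /z/ is in the onset of syllable 2 (/zxt/).

2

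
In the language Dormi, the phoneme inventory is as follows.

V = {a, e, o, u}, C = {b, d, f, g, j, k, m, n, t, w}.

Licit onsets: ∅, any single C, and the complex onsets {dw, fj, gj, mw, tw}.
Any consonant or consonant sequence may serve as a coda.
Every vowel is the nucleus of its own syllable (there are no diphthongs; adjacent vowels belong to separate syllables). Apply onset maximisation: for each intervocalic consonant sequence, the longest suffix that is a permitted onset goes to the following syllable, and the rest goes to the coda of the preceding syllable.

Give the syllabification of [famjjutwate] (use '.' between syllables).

famj.ju.twa.te

The vowels are a, u, a, e — 4 nuclei, so 4 syllables.
/a…u/ gap (V1→V2): cluster /mjj/ — the longest permitted-onset suffix is /j/; onset = /j/, preceding coda = /mj/.
/u…a/ gap (V2→V3): cluster /tw/ — /tw/ is itself a permitted onset, so the whole cluster goes right; preceding coda = ∅.
/a…e/ gap (V3→V4): just /t/ — single C goes to the following onset.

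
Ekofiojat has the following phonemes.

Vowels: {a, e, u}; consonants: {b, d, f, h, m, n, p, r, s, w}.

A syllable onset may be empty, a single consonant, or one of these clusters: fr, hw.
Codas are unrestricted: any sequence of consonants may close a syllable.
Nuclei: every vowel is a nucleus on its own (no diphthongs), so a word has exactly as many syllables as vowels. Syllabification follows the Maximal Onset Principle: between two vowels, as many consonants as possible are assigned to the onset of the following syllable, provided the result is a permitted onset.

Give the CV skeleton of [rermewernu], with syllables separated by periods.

The vowels are e, e, e, u — 4 nuclei, so 4 syllables.
/e…e/ gap (V1→V2): /rm/ — longest licit onset from the right is /m/, leaving /r/ as coda.
/e…e/ gap (V2→V3): /w/ is a single consonant, so it becomes the next onset.
/e…u/ gap (V3→V4): cluster /rn/ — the longest permitted-onset suffix is /n/; onset = /n/, preceding coda = /r/.
Putting it together: rer.me.wer.nu.
Mapping each syllable to C/V: /rer/ → CVC, /me/ → CV, /wer/ → CVC, /nu/ → CV.

CVC.CV.CVC.CV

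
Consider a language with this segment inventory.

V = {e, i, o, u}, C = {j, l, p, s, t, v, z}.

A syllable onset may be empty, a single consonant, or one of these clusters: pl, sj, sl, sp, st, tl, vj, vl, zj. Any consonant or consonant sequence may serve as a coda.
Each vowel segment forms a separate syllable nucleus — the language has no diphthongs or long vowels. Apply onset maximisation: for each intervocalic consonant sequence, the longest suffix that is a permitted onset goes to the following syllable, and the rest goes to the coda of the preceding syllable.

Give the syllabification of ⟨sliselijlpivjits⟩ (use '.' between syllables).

The vowels are i, e, i, i, i — 5 nuclei, so 5 syllables.
V1 /i/ – V2 /e/: just /s/ — single C goes to the following onset.
V2 /e/ – V3 /i/: /l/ → onset of the next syllable (single consonants are always licit onsets).
V3 /i/ – V4 /i/: /jlp/; trying suffixes from longest down, /p/ is the first permitted one, so coda /jl/ | onset /p/.
V4 /i/ – V5 /i/: /vj/ is a licit onset in full, so it all attaches to the next syllable.

sli.se.lijl.pi.vjits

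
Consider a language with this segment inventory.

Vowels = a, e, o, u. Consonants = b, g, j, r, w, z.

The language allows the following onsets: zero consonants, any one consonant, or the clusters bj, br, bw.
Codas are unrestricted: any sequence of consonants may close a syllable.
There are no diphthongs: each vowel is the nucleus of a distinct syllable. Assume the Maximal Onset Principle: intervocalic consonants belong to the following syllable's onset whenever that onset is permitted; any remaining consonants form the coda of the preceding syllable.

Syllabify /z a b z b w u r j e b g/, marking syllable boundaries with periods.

Vowels present: a, u, e; each is a nucleus, giving 3 syllables.
σ1/σ2 boundary: cluster /bzbw/ — the longest permitted-onset suffix is /bw/; onset = /bw/, preceding coda = /bz/.
σ2/σ3 boundary: cluster /rj/ — the longest permitted-onset suffix is /j/; onset = /j/, preceding coda = /r/.

zabz.bwur.jebg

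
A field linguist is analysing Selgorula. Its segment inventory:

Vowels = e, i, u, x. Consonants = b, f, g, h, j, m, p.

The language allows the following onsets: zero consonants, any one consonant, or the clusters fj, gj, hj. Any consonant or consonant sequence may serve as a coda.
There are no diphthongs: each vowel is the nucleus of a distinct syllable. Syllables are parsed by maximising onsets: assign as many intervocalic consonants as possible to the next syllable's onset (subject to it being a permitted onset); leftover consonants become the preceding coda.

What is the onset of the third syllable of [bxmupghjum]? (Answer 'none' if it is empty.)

hj

Nuclei (vowels): x, u, u → 3 syllables.
/x…u/ gap (V1→V2): /m/ is a single consonant, so it becomes the next onset.
/u…u/ gap (V2→V3): cluster /pghj/ — the longest permitted-onset suffix is /hj/; onset = /hj/, preceding coda = /pg/.
Syllabification: bx.mupg.hjum.
Syllable 3 is /hjum/: onset /hj/, nucleus /u/, coda /m/.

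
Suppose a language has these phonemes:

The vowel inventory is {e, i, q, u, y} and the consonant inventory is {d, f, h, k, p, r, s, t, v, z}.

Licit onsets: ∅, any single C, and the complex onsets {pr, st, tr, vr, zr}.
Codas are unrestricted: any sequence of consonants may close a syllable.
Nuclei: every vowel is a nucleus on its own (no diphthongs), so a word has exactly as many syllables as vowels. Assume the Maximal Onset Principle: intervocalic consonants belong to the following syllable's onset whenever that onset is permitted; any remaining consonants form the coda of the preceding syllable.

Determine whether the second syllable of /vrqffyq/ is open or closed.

open

The vowels are q, y, q — 3 nuclei, so 3 syllables.
V1 /q/ – V2 /y/: /ff/ — longest licit onset from the right is /f/, leaving /f/ as coda.
V2 /y/ – V3 /q/: no consonants, so the boundary falls immediately after /y/.
Result: vrqf.fy.q.
Syllable 2 is /fy/; it ends in its nucleus with no coda, so it is open.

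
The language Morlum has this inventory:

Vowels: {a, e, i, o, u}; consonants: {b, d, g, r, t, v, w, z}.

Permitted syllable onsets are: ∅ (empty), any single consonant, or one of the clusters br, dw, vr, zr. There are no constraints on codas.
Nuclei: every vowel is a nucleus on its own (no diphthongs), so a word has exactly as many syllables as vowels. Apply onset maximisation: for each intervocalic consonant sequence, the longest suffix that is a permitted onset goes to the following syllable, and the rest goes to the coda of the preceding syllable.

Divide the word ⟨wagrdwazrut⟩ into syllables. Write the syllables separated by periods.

Vowels present: a, a, u; each is a nucleus, giving 3 syllables.
V1 /a/ – V2 /a/: /grdw/ — longest licit onset from the right is /dw/, leaving /gr/ as coda.
V2 /a/ – V3 /u/: /zr/ — entire cluster is a permitted onset → onset /zr/, coda ∅.

wagr.dwa.zrut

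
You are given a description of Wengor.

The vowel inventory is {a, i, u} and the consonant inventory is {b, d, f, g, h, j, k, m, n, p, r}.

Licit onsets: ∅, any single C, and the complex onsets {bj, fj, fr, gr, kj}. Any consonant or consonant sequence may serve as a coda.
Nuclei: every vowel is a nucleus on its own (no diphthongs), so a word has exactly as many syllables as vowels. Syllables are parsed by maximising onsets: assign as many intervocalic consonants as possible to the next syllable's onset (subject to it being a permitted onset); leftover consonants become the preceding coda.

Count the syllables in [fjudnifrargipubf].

Nuclei (vowels): u, i, a, i, u → 5 syllables.

5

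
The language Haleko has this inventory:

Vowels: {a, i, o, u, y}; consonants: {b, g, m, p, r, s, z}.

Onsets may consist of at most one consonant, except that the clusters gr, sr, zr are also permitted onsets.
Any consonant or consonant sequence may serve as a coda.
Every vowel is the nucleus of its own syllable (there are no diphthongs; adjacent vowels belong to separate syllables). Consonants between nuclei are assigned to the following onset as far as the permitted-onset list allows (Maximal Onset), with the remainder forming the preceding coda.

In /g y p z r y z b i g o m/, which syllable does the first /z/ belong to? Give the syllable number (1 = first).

2

Nuclei (vowels): y, y, i, o → 4 syllables.
Between /y/ (V1) and /y/ (V2): cluster /pzr/ — the longest permitted-onset suffix is /zr/; onset = /zr/, preceding coda = /p/.
Between /y/ (V2) and /i/ (V3): /zb/ splits as /z/ + /b/ (/b/ is the longest suffix that is a licit onset).
Between /i/ (V3) and /o/ (V4): /g/ → onset of the next syllable (single consonants are always licit onsets).
Putting it together: gyp.zryz.bi.gom.
The first /z/ is in the onset of syllable 2 (/zryz/).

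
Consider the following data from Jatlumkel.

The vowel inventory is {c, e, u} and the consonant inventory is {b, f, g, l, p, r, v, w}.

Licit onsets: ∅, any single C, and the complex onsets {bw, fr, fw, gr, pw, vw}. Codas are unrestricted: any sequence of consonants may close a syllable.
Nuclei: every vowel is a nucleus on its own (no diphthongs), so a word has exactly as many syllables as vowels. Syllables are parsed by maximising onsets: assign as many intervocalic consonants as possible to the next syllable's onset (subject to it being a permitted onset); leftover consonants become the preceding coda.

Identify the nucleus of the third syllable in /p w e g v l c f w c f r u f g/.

Vowels present: e, c, c, u; each is a nucleus, giving 4 syllables.
The third nucleus (vowel 3 from the left) is /c/.

c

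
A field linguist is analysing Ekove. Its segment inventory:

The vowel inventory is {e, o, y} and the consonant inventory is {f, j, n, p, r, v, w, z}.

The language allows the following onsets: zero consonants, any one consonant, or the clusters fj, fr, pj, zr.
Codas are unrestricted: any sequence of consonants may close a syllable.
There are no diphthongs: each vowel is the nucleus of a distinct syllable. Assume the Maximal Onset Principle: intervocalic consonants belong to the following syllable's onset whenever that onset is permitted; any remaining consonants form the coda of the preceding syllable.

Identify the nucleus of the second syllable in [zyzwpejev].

e

The vowels are y, e, e — 3 nuclei, so 3 syllables.
The second nucleus (vowel 2 from the left) is /e/.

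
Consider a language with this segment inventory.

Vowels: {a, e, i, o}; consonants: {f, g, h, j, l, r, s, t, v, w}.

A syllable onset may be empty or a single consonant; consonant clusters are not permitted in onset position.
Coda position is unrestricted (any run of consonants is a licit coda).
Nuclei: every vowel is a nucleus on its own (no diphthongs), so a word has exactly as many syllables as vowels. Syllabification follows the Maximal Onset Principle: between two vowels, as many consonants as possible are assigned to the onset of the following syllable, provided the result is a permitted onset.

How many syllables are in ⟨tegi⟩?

2

Nuclei (vowels): e, i → 2 syllables.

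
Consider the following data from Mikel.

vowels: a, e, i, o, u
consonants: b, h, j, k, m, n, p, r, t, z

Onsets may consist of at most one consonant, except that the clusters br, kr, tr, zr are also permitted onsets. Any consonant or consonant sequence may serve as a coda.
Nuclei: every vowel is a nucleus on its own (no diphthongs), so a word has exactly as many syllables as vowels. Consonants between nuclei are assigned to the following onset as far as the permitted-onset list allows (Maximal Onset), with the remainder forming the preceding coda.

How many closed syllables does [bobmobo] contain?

The vowels are o, o, o — 3 nuclei, so 3 syllables.
σ1/σ2 boundary: cluster /bm/ — the longest permitted-onset suffix is /m/; onset = /m/, preceding coda = /b/.
σ2/σ3 boundary: /b/ is a single consonant, so it becomes the next onset.
So the parse is bob.mo.bo.
Classifying each syllable: /bob/ (closed), /mo/ (open), /bo/ (open).
Closed syllables: 1.

1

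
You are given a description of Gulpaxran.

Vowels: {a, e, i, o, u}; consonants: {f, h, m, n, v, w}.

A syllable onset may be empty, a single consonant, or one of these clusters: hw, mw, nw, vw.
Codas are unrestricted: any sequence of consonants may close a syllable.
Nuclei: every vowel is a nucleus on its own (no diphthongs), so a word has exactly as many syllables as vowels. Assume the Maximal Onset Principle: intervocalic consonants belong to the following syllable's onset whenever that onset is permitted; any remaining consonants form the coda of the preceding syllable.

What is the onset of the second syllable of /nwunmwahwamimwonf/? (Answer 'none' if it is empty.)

mw

Nuclei (vowels): u, a, a, i, o → 5 syllables.
V1 /u/ – V2 /a/: /nmw/; trying suffixes from longest down, /mw/ is the first permitted one, so coda /n/ | onset /mw/.
V2 /a/ – V3 /a/: /hw/ is a licit onset in full, so it all attaches to the next syllable.
V3 /a/ – V4 /i/: /m/ is a single consonant, so it becomes the next onset.
V4 /i/ – V5 /o/: /mw/ — entire cluster is a permitted onset → onset /mw/, coda ∅.
So the parse is nwun.mwa.hwa.mi.mwonf.
Syllable 2 is /mwa/: onset /mw/, nucleus /a/, coda ∅.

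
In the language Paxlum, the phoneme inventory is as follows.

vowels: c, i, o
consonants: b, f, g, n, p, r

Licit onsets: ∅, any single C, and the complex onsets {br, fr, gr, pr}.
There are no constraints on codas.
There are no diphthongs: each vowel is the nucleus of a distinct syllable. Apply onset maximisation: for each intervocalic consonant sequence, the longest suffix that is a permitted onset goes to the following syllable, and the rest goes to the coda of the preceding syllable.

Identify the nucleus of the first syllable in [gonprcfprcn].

o

Vowels present: o, c, c; each is a nucleus, giving 3 syllables.
The first nucleus (vowel 1 from the left) is /o/.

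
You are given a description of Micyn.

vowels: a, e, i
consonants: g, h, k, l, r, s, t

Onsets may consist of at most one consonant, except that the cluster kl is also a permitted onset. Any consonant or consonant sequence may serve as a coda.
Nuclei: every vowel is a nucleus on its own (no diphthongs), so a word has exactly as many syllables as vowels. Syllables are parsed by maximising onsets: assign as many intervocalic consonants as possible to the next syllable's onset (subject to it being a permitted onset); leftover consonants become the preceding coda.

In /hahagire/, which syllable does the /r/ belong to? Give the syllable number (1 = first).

4

Nuclei (vowels): a, a, i, e → 4 syllables.
/a…a/ gap (V1→V2): just /h/ — single C goes to the following onset.
/a…i/ gap (V2→V3): just /g/ — single C goes to the following onset.
/i…e/ gap (V3→V4): /r/ → onset of the next syllable (single consonants are always licit onsets).
So the parse is ha.ha.gi.re.
The /r/ is in the onset of syllable 4 (/re/).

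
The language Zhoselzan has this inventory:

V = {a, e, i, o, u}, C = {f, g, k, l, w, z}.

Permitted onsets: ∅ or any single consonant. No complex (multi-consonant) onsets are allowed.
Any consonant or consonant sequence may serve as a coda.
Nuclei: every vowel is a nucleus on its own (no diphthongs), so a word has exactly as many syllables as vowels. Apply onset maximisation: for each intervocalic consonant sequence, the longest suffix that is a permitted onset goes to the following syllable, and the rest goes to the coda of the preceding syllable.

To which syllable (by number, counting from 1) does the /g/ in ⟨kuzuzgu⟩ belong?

The vowels are u, u, u — 3 nuclei, so 3 syllables.
V1 /u/ – V2 /u/: just /z/ — single C goes to the following onset.
V2 /u/ – V3 /u/: cluster /zg/ — the longest permitted-onset suffix is /g/; onset = /g/, preceding coda = /z/.
Syllabification: ku.zuz.gu.
The /g/ is in the onset of syllable 3 (/gu/).

3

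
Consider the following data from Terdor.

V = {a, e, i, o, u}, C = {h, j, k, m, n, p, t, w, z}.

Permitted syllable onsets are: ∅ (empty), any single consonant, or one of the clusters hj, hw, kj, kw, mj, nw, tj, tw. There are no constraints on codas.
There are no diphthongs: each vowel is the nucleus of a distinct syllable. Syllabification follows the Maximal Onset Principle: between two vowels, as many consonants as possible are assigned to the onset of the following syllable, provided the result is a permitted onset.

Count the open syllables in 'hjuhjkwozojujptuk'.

2

Vowels present: u, o, o, u, u; each is a nucleus, giving 5 syllables.
Between /u/ (V1) and /o/ (V2): /hjkw/; trying suffixes from longest down, /kw/ is the first permitted one, so coda /hj/ | onset /kw/.
Between /o/ (V2) and /o/ (V3): just /z/ — single C goes to the following onset.
Between /o/ (V3) and /u/ (V4): /j/ → onset of the next syllable (single consonants are always licit onsets).
Between /u/ (V4) and /u/ (V5): /jpt/; trying suffixes from longest down, /t/ is the first permitted one, so coda /jp/ | onset /t/.
So the parse is hjuhj.kwo.zo.jujp.tuk.
Classifying each syllable: /hjuhj/ (closed), /kwo/ (open), /zo/ (open), /jujp/ (closed), /tuk/ (closed).
Open syllables: 2.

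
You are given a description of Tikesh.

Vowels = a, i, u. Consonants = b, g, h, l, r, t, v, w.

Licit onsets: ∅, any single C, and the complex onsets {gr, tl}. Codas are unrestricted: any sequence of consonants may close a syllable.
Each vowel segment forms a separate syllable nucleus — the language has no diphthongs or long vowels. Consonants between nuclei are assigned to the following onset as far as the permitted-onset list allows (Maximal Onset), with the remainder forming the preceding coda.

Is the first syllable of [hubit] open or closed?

open

The vowels are u, i — 2 nuclei, so 2 syllables.
Between /u/ (V1) and /i/ (V2): /b/ → onset of the next syllable (single consonants are always licit onsets).
Result: hu.bit.
Syllable 1 is /hu/; it ends in its nucleus with no coda, so it is open.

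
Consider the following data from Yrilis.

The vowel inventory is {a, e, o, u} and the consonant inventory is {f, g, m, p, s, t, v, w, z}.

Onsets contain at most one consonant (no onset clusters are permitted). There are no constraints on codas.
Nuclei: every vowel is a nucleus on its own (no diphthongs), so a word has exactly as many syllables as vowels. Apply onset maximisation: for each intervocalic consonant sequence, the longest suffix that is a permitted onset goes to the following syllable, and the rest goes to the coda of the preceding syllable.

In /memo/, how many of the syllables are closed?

0

The vowels are e, o — 2 nuclei, so 2 syllables.
Between /e/ (V1) and /o/ (V2): /m/ → onset of the next syllable (single consonants are always licit onsets).
Putting it together: me.mo.
Classifying each syllable: /me/ (open), /mo/ (open).
Closed syllables: 0.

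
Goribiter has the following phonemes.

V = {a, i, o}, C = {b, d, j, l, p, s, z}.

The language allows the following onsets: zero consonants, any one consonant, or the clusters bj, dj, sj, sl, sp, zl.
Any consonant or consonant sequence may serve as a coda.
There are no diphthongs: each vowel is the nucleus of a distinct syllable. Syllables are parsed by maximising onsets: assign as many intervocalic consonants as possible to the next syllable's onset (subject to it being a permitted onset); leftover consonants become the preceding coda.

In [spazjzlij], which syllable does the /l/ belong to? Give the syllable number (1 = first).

2

Nuclei (vowels): a, i → 2 syllables.
Between /a/ (V1) and /i/ (V2): /zjzl/ splits as /zj/ + /zl/ (/zl/ is the longest suffix that is a licit onset).
Putting it together: spazj.zlij.
The /l/ is in the onset of syllable 2 (/zlij/).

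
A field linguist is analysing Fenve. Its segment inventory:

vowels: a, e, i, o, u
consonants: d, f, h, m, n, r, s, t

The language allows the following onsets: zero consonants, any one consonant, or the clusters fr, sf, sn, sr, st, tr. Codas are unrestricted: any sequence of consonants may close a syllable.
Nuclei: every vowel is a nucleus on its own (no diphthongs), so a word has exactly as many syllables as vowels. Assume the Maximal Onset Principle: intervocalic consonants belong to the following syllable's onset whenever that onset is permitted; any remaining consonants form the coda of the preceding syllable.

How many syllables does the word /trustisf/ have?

2

The vowels are u, i — 2 nuclei, so 2 syllables.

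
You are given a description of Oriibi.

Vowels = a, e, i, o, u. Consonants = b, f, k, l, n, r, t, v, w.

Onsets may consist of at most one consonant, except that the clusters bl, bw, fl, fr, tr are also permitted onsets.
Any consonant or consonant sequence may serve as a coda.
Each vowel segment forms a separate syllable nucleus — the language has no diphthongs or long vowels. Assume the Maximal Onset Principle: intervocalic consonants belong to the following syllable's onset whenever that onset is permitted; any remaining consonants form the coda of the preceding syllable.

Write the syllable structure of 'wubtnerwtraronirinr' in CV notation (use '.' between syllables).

CVCC.CVCC.CCV.CV.CV.CVCC

Vowels present: u, e, a, o, i, i; each is a nucleus, giving 6 syllables.
σ1/σ2 boundary: /btn/; trying suffixes from longest down, /n/ is the first permitted one, so coda /bt/ | onset /n/.
σ2/σ3 boundary: /rwtr/ — longest licit onset from the right is /tr/, leaving /rw/ as coda.
σ3/σ4 boundary: /r/ is a single consonant, so it becomes the next onset.
σ4/σ5 boundary: /n/ → onset of the next syllable (single consonants are always licit onsets).
σ5/σ6 boundary: just /r/ — single C goes to the following onset.
Result: wubt.nerw.tra.ro.ni.rinr.
Mapping each syllable to C/V: /wubt/ → CVCC, /nerw/ → CVCC, /tra/ → CCV, /ro/ → CV, /ni/ → CV, /rinr/ → CVCC.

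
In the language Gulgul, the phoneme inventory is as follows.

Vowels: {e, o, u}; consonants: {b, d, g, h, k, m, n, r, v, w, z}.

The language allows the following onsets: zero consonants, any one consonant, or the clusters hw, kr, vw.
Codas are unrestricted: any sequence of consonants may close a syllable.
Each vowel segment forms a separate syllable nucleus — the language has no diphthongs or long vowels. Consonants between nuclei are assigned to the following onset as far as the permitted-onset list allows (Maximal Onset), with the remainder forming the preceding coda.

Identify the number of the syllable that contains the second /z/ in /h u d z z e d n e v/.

Nuclei (vowels): u, e, e → 3 syllables.
Between /u/ (V1) and /e/ (V2): /dzz/; trying suffixes from longest down, /z/ is the first permitted one, so coda /dz/ | onset /z/.
Between /e/ (V2) and /e/ (V3): /dn/ splits as /d/ + /n/ (/n/ is the longest suffix that is a licit onset).
Result: hudz.zed.nev.
The second /z/ is in the onset of syllable 2 (/zed/).

2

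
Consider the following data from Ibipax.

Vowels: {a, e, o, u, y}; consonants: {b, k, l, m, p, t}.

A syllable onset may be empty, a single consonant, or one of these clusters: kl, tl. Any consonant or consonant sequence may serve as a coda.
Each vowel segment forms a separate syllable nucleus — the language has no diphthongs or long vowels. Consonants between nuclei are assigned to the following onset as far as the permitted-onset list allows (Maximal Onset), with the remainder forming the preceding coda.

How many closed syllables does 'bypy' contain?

Nuclei (vowels): y, y → 2 syllables.
σ1/σ2 boundary: just /p/ — single C goes to the following onset.
Syllabification: by.py.
Classifying each syllable: /by/ (open), /py/ (open).
Closed syllables: 0.

0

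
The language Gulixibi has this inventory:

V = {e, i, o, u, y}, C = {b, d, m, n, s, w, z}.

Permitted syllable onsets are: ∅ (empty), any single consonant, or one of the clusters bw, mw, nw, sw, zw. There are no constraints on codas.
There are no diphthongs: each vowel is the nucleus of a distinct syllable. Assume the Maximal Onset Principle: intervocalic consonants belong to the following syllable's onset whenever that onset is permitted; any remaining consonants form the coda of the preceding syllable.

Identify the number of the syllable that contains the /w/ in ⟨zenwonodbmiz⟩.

2

Nuclei (vowels): e, o, o, i → 4 syllables.
Between /e/ (V1) and /o/ (V2): /nw/ is a licit onset in full, so it all attaches to the next syllable.
Between /o/ (V2) and /o/ (V3): /n/ → onset of the next syllable (single consonants are always licit onsets).
Between /o/ (V3) and /i/ (V4): /dbm/ splits as /db/ + /m/ (/m/ is the longest suffix that is a licit onset).
So the parse is ze.nwo.nodb.miz.
The /w/ is in the onset of syllable 2 (/nwo/).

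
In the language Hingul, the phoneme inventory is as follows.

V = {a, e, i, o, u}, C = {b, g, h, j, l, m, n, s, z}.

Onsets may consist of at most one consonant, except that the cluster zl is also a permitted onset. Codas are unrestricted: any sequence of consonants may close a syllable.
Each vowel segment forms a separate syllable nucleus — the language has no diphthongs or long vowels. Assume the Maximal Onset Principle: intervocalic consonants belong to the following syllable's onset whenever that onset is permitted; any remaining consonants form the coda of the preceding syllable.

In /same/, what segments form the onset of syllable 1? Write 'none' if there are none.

s

Nuclei (vowels): a, e → 2 syllables.
σ1/σ2 boundary: /m/ is a single consonant, so it becomes the next onset.
So the parse is sa.me.
Syllable 1 is /sa/: onset /s/, nucleus /a/, coda ∅.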